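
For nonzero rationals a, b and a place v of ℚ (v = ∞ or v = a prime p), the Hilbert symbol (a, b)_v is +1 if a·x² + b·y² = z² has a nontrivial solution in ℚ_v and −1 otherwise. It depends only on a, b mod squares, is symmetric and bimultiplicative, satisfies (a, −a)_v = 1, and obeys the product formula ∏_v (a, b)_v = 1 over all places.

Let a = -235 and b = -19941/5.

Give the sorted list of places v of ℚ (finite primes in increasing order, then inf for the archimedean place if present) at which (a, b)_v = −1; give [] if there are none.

[3, 5, 47, inf]

(a, b) ≡ (-235, -345) mod (ℚ^×)²; places V = {2, 3, 5, 17, 23, 47, ∞}.
(a,b)_∞: sgn(-235)=−, sgn(-345)=−, so -1.
(a,b)_17: α=0, u≡3; β=2, v≡10 (mod 17); (3|17)=-1, (10|17)=-1; sign (−1)^0·-1^2·-1^0 = +1.
(a,b)_3: α=0, u≡2; β=1, v≡2 (mod 3); (2|3)=-1, (2|3)=-1; sign (−1)^0·-1^1·-1^0 = -1.
(a,b)_2: α=0, β=0; u≡5, v≡7 (mod 8); ε(u)ε(v)=0·1, αω(v)=0·0, βω(u)=0·1; sum ≡ 0  ⇒  +1.
(a,b)_5: α=1, u≡3; β=-1, v≡4 (mod 5); (3|5)=-1, (4|5)=+1; sign (−1)^0·-1^-1·+1^1 = -1.
(a,b)_47: α=1, u≡42; β=0, v≡35 (mod 47); (42|47)=+1, (35|47)=-1; sign (−1)^0·+1^0·-1^1 = -1.
(a,b)_23: α=0, u≡18; β=1, v≡6 (mod 23); (18|23)=+1, (6|23)=+1; sign (−1)^0·+1^1·+1^0 = +1.
|Ram(-235, -345)| = 4, even; anisotropic at {3, 5, 47, ∞}.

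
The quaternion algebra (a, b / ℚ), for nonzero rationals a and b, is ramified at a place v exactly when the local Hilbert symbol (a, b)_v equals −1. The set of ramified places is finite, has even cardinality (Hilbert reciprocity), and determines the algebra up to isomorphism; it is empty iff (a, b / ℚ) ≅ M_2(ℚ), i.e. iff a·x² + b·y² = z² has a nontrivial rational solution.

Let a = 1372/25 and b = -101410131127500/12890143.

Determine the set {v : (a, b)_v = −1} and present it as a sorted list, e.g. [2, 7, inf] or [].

Mod squares: a ≡ 7, b ≡ -2304757. Check v ∈ {∞, 2, 3, 5, 7, 13, 19, 23, 31, 43, 59}.
v=23: a=23^0·(≡19), b=23^-2·(≡4) mod 23; (19|23)=-1, (4|23)=+1; (−1)^{0·-2·11}·(-1)^-2·(+1)^0 = +1.
v=3: a=3^0·(≡1), b=3^6·(≡2) mod 3; (1|3)=+1, (2|3)=-1; (−1)^{0·6·1}·(+1)^6·(-1)^0 = +1.
v=43: a=43^0·(≡5), b=43^1·(≡28) mod 43; (5|43)=-1, (28|43)=-1; (−1)^{0·1·21}·(-1)^1·(-1)^0 = -1.
v=59: a=59^0·(≡36), b=59^-2·(≡17) mod 59; (36|59)=+1, (17|59)=+1; (−1)^{0·-2·29}·(+1)^-2·(+1)^0 = +1.
v=∞: 7 > 0 and -2304757 < 0  ⇒  (a,b)_∞ = +1.
v=2: v_2(a)=2, v_2(b)=2; units ≡ 7, 3 (mod 8); ε·ε+αω+βω = 1·1+2·1+2·0 ≡ 1  ⇒  (a,b)_2 = -1.
v=31: a=31^0·(≡9), b=31^1·(≡3) mod 31; (9|31)=+1, (3|31)=-1; (−1)^{0·1·15}·(+1)^1·(-1)^0 = +1.
v=13: a=13^0·(≡6), b=13^3·(≡11) mod 13; (6|13)=-1, (11|13)=-1; (−1)^{0·3·6}·(-1)^3·(-1)^0 = -1.
v=19: a=19^0·(≡7), b=19^1·(≡14) mod 19; (7|19)=+1, (14|19)=-1; (−1)^{0·1·9}·(+1)^1·(-1)^0 = +1.
v=7: a=7^3·(≡1), b=7^-1·(≡1) mod 7; (1|7)=+1, (1|7)=+1; (−1)^{3·-1·3}·(+1)^-1·(+1)^3 = -1.
v=5: a=5^-2·(≡2), b=5^4·(≡2) mod 5; (2|5)=-1, (2|5)=-1; (−1)^{-2·4·2}·(-1)^4·(-1)^-2 = +1.
(7, -2304757 / ℚ) ramifies at {2, 7, 13, 43}: a division algebra.

[2, 7, 13, 43]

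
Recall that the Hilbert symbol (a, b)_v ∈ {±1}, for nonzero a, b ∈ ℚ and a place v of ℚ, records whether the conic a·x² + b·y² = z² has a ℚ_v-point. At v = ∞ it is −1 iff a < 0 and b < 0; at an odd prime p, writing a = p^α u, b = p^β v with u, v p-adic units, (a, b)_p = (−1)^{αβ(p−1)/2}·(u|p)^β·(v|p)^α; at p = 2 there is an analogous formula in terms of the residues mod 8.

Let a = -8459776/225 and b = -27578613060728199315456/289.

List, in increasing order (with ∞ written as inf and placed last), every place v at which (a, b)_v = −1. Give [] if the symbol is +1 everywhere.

Mod squares: a ≡ -33046, b ≡ -2280174. Check v ∈ {∞, 2, 3, 5, 13, 17, 23, 31, 41}.
v=2: v_2(a)=9, v_2(b)=19; units ≡ 5, 1 (mod 8); ε·ε+αω+βω = 0·0+9·0+19·1 ≡ 1  ⇒  (a,b)_2 = -1.
v=41: a=41^1·(≡7), b=41^3·(≡33) mod 41; (7|41)=-1, (33|41)=+1; (−1)^{1·3·20}·(-1)^3·(+1)^1 = -1.
v=3: a=3^-2·(≡2), b=3^1·(≡1) mod 3; (2|3)=-1, (1|3)=+1; (−1)^{-2·1·1}·(-1)^1·(+1)^-2 = -1.
v=17: a=17^0·(≡9), b=17^-2·(≡9) mod 17; (9|17)=+1, (9|17)=+1; (−1)^{0·-2·8}·(+1)^-2·(+1)^0 = +1.
v=13: a=13^1·(≡7), b=13^5·(≡6) mod 13; (7|13)=-1, (6|13)=-1; (−1)^{1·5·6}·(-1)^5·(-1)^1 = +1.
v=5: a=5^-2·(≡1), b=5^0·(≡1) mod 5; (1|5)=+1, (1|5)=+1; (−1)^{-2·0·2}·(+1)^0·(+1)^-2 = +1.
v=31: a=31^1·(≡19), b=31^3·(≡8) mod 31; (19|31)=+1, (8|31)=+1; (−1)^{1·3·15}·(+1)^3·(+1)^1 = -1.
v=∞: -33046 < 0 and -2280174 < 0  ⇒  (a,b)_∞ = -1.
v=23: a=23^0·(≡20), b=23^1·(≡14) mod 23; (20|23)=-1, (14|23)=-1; (−1)^{0·1·11}·(-1)^1·(-1)^0 = -1.
|Ram(-33046, -2280174)| = 6, even; anisotropic at {2, 3, 23, 31, 41, ∞}.

[2, 3, 23, 31, 41, inf]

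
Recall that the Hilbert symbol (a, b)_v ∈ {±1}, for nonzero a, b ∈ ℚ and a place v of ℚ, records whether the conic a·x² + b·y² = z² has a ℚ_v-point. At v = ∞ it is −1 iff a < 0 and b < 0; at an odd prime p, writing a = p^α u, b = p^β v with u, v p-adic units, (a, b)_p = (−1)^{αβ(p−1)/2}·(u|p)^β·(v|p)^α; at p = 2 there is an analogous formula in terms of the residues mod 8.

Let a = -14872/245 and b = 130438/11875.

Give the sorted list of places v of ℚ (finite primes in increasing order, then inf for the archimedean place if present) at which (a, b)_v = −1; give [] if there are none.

[5, 11]

(a, b) ≡ (-110, 418) mod (ℚ^×)²; places V = {2, 5, 7, 11, 13, 19, ∞}.
(a,b)_2: α=3, β=1; u≡1, v≡1 (mod 8); ε(u)ε(v)=0·0, αω(v)=3·0, βω(u)=1·0; sum ≡ 0  ⇒  +1.
(a,b)_13: α=2, u≡5; β=0, v≡8 (mod 13); (5|13)=-1, (8|13)=-1; sign (−1)^0·-1^0·-1^2 = +1.
(a,b)_19: α=0, u≡7; β=-1, v≡8 (mod 19); (7|19)=+1, (8|19)=-1; sign (−1)^0·+1^-1·-1^0 = +1.
(a,b)_5: α=-1, u≡2; β=-4, v≡2 (mod 5); (2|5)=-1, (2|5)=-1; sign (−1)^0·-1^-4·-1^-1 = -1.
(a,b)_7: α=-2, u≡2; β=2, v≡3 (mod 7); (2|7)=+1, (3|7)=-1; sign (−1)^0·+1^2·-1^-2 = +1.
(a,b)_∞: sgn(-110)=−, sgn(418)=+, so +1.
(a,b)_11: α=1, u≡4; β=3, v≡9 (mod 11); (4|11)=+1, (9|11)=+1; sign (−1)^1·+1^3·+1^1 = -1.
(-110, 418 / ℚ) ramifies at {5, 11}: a division algebra.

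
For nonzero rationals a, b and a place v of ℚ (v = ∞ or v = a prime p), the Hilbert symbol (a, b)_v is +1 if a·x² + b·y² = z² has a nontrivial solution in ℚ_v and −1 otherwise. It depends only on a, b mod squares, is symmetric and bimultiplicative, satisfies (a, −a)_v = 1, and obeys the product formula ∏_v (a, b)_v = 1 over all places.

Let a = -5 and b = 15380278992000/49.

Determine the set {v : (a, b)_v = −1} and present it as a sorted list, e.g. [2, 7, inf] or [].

[2, 19, 31, 37]

Mod squares: a ≡ -5, b ≡ 6319970. Check v ∈ {∞, 2, 3, 5, 7, 13, 19, 29, 31, 37}.
v=7: a=7^0·(≡2), b=7^-2·(≡6) mod 7; (2|7)=+1, (6|7)=-1; (−1)^{0·-2·3}·(+1)^-2·(-1)^0 = +1.
v=13: a=13^0·(≡8), b=13^2·(≡5) mod 13; (8|13)=-1, (5|13)=-1; (−1)^{0·2·6}·(-1)^2·(-1)^0 = +1.
v=3: a=3^0·(≡1), b=3^2·(≡2) mod 3; (1|3)=+1, (2|3)=-1; (−1)^{0·2·1}·(+1)^2·(-1)^0 = +1.
v=∞: -5 < 0 and 6319970 > 0  ⇒  (a,b)_∞ = +1.
v=2: v_2(a)=0, v_2(b)=7; units ≡ 3, 1 (mod 8); ε·ε+αω+βω = 1·0+0·0+7·1 ≡ 1  ⇒  (a,b)_2 = -1.
v=31: a=31^0·(≡26), b=31^1·(≡2) mod 31; (26|31)=-1, (2|31)=+1; (−1)^{0·1·15}·(-1)^1·(+1)^0 = -1.
v=37: a=37^0·(≡32), b=37^1·(≡17) mod 37; (32|37)=-1, (17|37)=-1; (−1)^{0·1·18}·(-1)^1·(-1)^0 = -1.
v=19: a=19^0·(≡14), b=19^1·(≡11) mod 19; (14|19)=-1, (11|19)=+1; (−1)^{0·1·9}·(-1)^1·(+1)^0 = -1.
v=5: a=5^1·(≡4), b=5^3·(≡4) mod 5; (4|5)=+1, (4|5)=+1; (−1)^{1·3·2}·(+1)^3·(+1)^1 = +1.
v=29: a=29^0·(≡24), b=29^1·(≡20) mod 29; (24|29)=+1, (20|29)=+1; (−1)^{0·1·14}·(+1)^1·(+1)^0 = +1.
|Ram(-5, 6319970)| = 4, even; anisotropic at {2, 19, 31, 37}.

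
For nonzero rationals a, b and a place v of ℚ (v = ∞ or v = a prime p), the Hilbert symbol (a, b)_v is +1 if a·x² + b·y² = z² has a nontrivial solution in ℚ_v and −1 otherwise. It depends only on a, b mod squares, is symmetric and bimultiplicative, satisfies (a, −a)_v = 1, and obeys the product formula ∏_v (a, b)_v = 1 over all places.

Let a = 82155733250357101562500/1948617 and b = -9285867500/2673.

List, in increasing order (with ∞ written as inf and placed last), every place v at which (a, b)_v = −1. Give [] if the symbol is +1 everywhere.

Mod squares: a ≡ 36465, b ≡ -51051. Check v ∈ {∞, 2, 3, 5, 7, 11, 13, 17}.
v=11: a=11^-1·(≡3), b=11^-1·(≡3) mod 11; (3|11)=+1, (3|11)=+1; (−1)^{-1·-1·5}·(+1)^-1·(+1)^-1 = -1.
v=2: v_2(a)=2, v_2(b)=2; units ≡ 1, 5 (mod 8); ε·ε+αω+βω = 0·0+2·1+2·0 ≡ 0  ⇒  (a,b)_2 = +1.
v=17: a=17^3·(≡10), b=17^1·(≡11) mod 17; (10|17)=-1, (11|17)=-1; (−1)^{3·1·8}·(-1)^1·(-1)^3 = +1.
v=∞: 36465 > 0 and -51051 < 0  ⇒  (a,b)_∞ = +1.
v=13: a=13^5·(≡12), b=13^1·(≡4) mod 13; (12|13)=+1, (4|13)=+1; (−1)^{5·1·6}·(+1)^1·(+1)^5 = +1.
v=3: a=3^-11·(≡2), b=3^-5·(≡2) mod 3; (2|3)=-1, (2|3)=-1; (−1)^{-11·-5·1}·(-1)^-5·(-1)^-11 = -1.
v=5: a=5^9·(≡3), b=5^4·(≡4) mod 5; (3|5)=-1, (4|5)=+1; (−1)^{9·4·2}·(-1)^4·(+1)^9 = +1.
v=7: a=7^8·(≡4), b=7^5·(≡4) mod 7; (4|7)=+1, (4|7)=+1; (−1)^{8·5·3}·(+1)^5·(+1)^8 = +1.
|Ram(36465, -51051)| = 2, even; anisotropic at {3, 11}.

[3, 11]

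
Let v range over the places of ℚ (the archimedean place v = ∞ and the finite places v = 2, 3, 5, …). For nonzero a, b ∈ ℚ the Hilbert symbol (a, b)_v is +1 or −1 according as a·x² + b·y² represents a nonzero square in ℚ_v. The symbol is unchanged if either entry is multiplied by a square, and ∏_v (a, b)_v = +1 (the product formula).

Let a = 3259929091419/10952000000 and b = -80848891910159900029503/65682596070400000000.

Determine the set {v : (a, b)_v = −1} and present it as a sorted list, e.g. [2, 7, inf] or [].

[3, 31]

Mod squares: a ≡ 4278, b ≡ -7. Check v ∈ {∞, 2, 3, 5, 7, 11, 13, 23, 31, 37}.
v=∞: 4278 > 0 and -7 < 0  ⇒  (a,b)_∞ = +1.
v=5: a=5^-6·(≡3), b=5^-8·(≡3) mod 5; (3|5)=-1, (3|5)=-1; (−1)^{-6·-8·2}·(-1)^-8·(-1)^-6 = +1.
v=2: v_2(a)=-9, v_2(b)=-16; units ≡ 3, 1 (mod 8); ε·ε+αω+βω = 1·0+-9·0+-16·1 ≡ 0  ⇒  (a,b)_2 = +1.
v=31: a=31^1·(≡1), b=31^2·(≡30) mod 31; (1|31)=+1, (30|31)=-1; (−1)^{1·2·15}·(+1)^2·(-1)^1 = -1.
v=37: a=37^-2·(≡23), b=37^-6·(≡7) mod 37; (23|37)=-1, (7|37)=+1; (−1)^{-2·-6·18}·(-1)^-6·(+1)^-2 = +1.
v=13: a=13^4·(≡4), b=13^6·(≡11) mod 13; (4|13)=+1, (11|13)=-1; (−1)^{4·6·6}·(+1)^6·(-1)^4 = +1.
v=7: a=7^2·(≡4), b=7^3·(≡6) mod 7; (4|7)=+1, (6|7)=-1; (−1)^{2·3·3}·(+1)^3·(-1)^2 = +1.
v=11: a=11^2·(≡2), b=11^4·(≡3) mod 11; (2|11)=-1, (3|11)=+1; (−1)^{2·4·5}·(-1)^4·(+1)^2 = +1.
v=3: a=3^3·(≡1), b=3^8·(≡2) mod 3; (1|3)=+1, (2|3)=-1; (−1)^{3·8·1}·(+1)^8·(-1)^3 = -1.
v=23: a=23^1·(≡18), b=23^2·(≡16) mod 23; (18|23)=+1, (16|23)=+1; (−1)^{1·2·11}·(+1)^2·(+1)^1 = +1.
Ram(4278, -7) = {3, 31}; no ℚ_3-point on the conic.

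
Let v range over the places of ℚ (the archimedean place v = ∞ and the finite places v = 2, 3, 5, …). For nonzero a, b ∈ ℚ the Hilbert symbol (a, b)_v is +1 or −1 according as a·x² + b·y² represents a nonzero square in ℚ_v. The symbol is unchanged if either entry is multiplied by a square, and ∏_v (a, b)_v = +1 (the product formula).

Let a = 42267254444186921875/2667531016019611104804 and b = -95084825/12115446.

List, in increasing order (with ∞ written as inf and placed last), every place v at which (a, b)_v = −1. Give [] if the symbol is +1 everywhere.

[2, 11]

(a, b) ≡ (187, -102) mod (ℚ^×)²; places V = {2, 3, 5, 7, 11, 17, 29, 43, ∞}.
(a,b)_3: α=-4, u≡1; β=-1, v≡2 (mod 3); (1|3)=+1, (2|3)=-1; sign (−1)^0·+1^-1·-1^-4 = +1.
(a,b)_43: α=4, u≡15; β=2, v≡27 (mod 43); (15|43)=+1, (27|43)=-1; sign (−1)^0·+1^2·-1^4 = +1.
(a,b)_7: α=-12, u≡6; β=-4, v≡3 (mod 7); (6|7)=-1, (3|7)=-1; sign (−1)^0·-1^-4·-1^-12 = +1.
(a,b)_∞: sgn(187)=+, sgn(-102)=−, so +1.
(a,b)_17: α=3, u≡11; β=1, v≡6 (mod 17); (11|17)=-1, (6|17)=-1; sign (−1)^0·-1^1·-1^3 = +1.
(a,b)_5: α=6, u≡2; β=2, v≡2 (mod 5); (2|5)=-1, (2|5)=-1; sign (−1)^0·-1^2·-1^6 = +1.
(a,b)_2: α=-2, β=-1; u≡3, v≡5 (mod 8); ε(u)ε(v)=1·0, αω(v)=-2·1, βω(u)=-1·1; sum ≡ 1  ⇒  -1.
(a,b)_29: α=-6, u≡9; β=-2, v≡21 (mod 29); (9|29)=+1, (21|29)=-1; sign (−1)^0·+1^-2·-1^-6 = +1.
(a,b)_11: α=5, u≡2; β=2, v≡2 (mod 11); (2|11)=-1, (2|11)=-1; sign (−1)^0·-1^2·-1^5 = -1.
(187, -102 / ℚ) ramifies at {2, 11}: a division algebra.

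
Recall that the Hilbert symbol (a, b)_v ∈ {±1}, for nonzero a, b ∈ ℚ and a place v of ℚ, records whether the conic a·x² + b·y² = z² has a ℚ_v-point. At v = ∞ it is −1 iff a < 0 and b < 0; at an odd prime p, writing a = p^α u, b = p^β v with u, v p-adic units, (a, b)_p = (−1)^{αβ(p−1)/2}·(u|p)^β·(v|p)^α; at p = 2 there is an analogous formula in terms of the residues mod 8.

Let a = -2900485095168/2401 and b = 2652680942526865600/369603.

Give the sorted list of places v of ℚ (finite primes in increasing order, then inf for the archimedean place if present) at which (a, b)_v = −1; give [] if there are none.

[17, 19]

Mod squares: a ≡ -22287, b ≡ 690897. Check v ∈ {∞, 2, 3, 5, 7, 13, 17, 19, 23, 31}.
v=23: a=23^3·(≡5), b=23^3·(≡9) mod 23; (5|23)=-1, (9|23)=+1; (−1)^{3·3·11}·(-1)^3·(+1)^3 = +1.
v=31: a=31^2·(≡20), b=31^3·(≡22) mod 31; (20|31)=+1, (22|31)=-1; (−1)^{2·3·15}·(+1)^3·(-1)^2 = +1.
v=∞: -22287 < 0 and 690897 > 0  ⇒  (a,b)_∞ = +1.
v=2: v_2(a)=8, v_2(b)=6; units ≡ 1, 1 (mod 8); ε·ε+αω+βω = 0·0+8·0+6·0 ≡ 0  ⇒  (a,b)_2 = +1.
v=5: a=5^0·(≡2), b=5^2·(≡3) mod 5; (2|5)=-1, (3|5)=-1; (−1)^{0·2·2}·(-1)^2·(-1)^0 = +1.
v=3: a=3^1·(≡2), b=3^-7·(≡1) mod 3; (2|3)=-1, (1|3)=+1; (−1)^{1·-7·1}·(-1)^-7·(+1)^1 = +1.
v=17: a=17^1·(≡8), b=17^3·(≡7) mod 17; (8|17)=+1, (7|17)=-1; (−1)^{1·3·8}·(+1)^3·(-1)^1 = -1.
v=13: a=13^0·(≡6), b=13^-2·(≡4) mod 13; (6|13)=-1, (4|13)=+1; (−1)^{0·-2·6}·(-1)^-2·(+1)^0 = +1.
v=19: a=19^1·(≡5), b=19^1·(≡11) mod 19; (5|19)=+1, (11|19)=+1; (−1)^{1·1·9}·(+1)^1·(+1)^1 = -1.
v=7: a=7^-4·(≡4), b=7^2·(≡2) mod 7; (4|7)=+1, (2|7)=+1; (−1)^{-4·2·3}·(+1)^2·(+1)^-4 = +1.
(-22287, 690897 / ℚ) ramifies at {17, 19}: a division algebra.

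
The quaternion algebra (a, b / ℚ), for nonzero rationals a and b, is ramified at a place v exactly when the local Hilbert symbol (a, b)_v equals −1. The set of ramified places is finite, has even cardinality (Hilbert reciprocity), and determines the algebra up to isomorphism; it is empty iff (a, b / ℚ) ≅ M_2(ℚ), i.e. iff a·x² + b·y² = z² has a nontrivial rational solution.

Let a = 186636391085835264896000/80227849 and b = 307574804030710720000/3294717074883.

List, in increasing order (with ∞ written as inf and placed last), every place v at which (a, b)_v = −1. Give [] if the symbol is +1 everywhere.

(a, b) ≡ (4715, 5106) mod (ℚ^×)²; places V = {2, 3, 5, 7, 13, 23, 37, 41, 53, ∞}.
(a,b)_37: α=2, u≡33; β=1, v≡7 (mod 37); (33|37)=+1, (7|37)=+1; sign (−1)^0·+1^1·+1^2 = +1.
(a,b)_2: α=10, β=9; u≡3, v≡1 (mod 8); ε(u)ε(v)=1·0, αω(v)=10·0, βω(u)=9·1; sum ≡ 1  ⇒  -1.
(a,b)_13: α=-4, u≡3; β=-6, v≡9 (mod 13); (3|13)=+1, (9|13)=+1; sign (−1)^0·+1^-6·+1^-4 = +1.
(a,b)_41: α=3, u≡31; β=2, v≡3 (mod 41); (31|41)=+1, (3|41)=-1; sign (−1)^0·+1^2·-1^3 = -1.
(a,b)_3: α=0, u≡2; β=-5, v≡1 (mod 3); (2|3)=-1, (1|3)=+1; sign (−1)^0·-1^-5·+1^0 = -1.
(a,b)_∞: sgn(4715)=+, sgn(5106)=+, so +1.
(a,b)_7: α=4, u≡2; β=4, v≡3 (mod 7); (2|7)=+1, (3|7)=-1; sign (−1)^0·+1^4·-1^4 = +1.
(a,b)_53: α=-2, u≡31; β=-2, v≡51 (mod 53); (31|53)=-1, (51|53)=-1; sign (−1)^0·-1^-2·-1^-2 = +1.
(a,b)_5: α=3, u≡2; β=4, v≡4 (mod 5); (2|5)=-1, (4|5)=+1; sign (−1)^0·-1^4·+1^3 = +1.
(a,b)_23: α=5, u≡15; β=5, v≡17 (mod 23); (15|23)=-1, (17|23)=-1; sign (−1)^1·-1^5·-1^5 = -1.
(4715, 5106 / ℚ) ramifies at {2, 3, 23, 41}: a division algebra.

[2, 3, 23, 41]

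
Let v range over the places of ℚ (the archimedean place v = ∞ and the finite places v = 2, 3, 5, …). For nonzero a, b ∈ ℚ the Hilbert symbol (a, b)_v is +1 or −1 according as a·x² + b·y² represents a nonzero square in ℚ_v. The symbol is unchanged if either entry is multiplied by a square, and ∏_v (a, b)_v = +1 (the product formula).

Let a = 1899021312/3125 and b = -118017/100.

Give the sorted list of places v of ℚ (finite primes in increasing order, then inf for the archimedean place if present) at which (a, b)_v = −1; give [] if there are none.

[5, 23, 31, 47]

(a, b) ≡ (3565, -1457) mod (ℚ^×)²; places V = {2, 3, 5, 17, 23, 31, 47, ∞}.
(a,b)_31: α=1, u≡27; β=1, v≡23 (mod 31); (27|31)=-1, (23|31)=-1; sign (−1)^1·-1^1·-1^1 = -1.
(a,b)_3: α=2, u≡1; β=4, v≡1 (mod 3); (1|3)=+1, (1|3)=+1; sign (−1)^0·+1^4·+1^2 = +1.
(a,b)_17: α=2, u≡12; β=0, v≡10 (mod 17); (12|17)=-1, (10|17)=-1; sign (−1)^0·-1^0·-1^2 = +1.
(a,b)_∞: sgn(3565)=+, sgn(-1457)=−, so +1.
(a,b)_23: α=1, u≡5; β=0, v≡11 (mod 23); (5|23)=-1, (11|23)=-1; sign (−1)^0·-1^0·-1^1 = -1.
(a,b)_2: α=10, β=-2; u≡5, v≡7 (mod 8); ε(u)ε(v)=0·1, αω(v)=10·0, βω(u)=-2·1; sum ≡ 0  ⇒  +1.
(a,b)_47: α=0, u≡22; β=1, v≡28 (mod 47); (22|47)=-1, (28|47)=+1; sign (−1)^0·-1^1·+1^0 = -1.
(a,b)_5: α=-5, u≡2; β=-2, v≡2 (mod 5); (2|5)=-1, (2|5)=-1; sign (−1)^0·-1^-2·-1^-5 = -1.
(3565, -1457 / ℚ) ramifies at {5, 23, 31, 47}: a division algebra.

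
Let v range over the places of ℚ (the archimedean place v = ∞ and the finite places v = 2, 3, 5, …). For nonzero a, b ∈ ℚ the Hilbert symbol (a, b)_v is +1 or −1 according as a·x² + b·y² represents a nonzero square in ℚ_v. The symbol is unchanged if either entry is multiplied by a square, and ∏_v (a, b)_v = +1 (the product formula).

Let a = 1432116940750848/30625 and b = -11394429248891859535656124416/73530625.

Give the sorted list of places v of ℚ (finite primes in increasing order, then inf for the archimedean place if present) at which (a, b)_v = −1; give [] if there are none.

(a, b) ≡ (222343, -248501) mod (ℚ^×)²; places V = {2, 3, 5, 7, 11, 17, 19, 29, 41, ∞}.
(a,b)_∞: sgn(222343)=+, sgn(-248501)=−, so +1.
(a,b)_29: α=1, u≡3; β=3, v≡10 (mod 29); (3|29)=-1, (10|29)=-1; sign (−1)^0·-1^3·-1^1 = +1.
(a,b)_5: α=-4, u≡2; β=-4, v≡1 (mod 5); (2|5)=-1, (1|5)=+1; sign (−1)^0·-1^-4·+1^-4 = +1.
(a,b)_41: α=1, u≡3; β=3, v≡38 (mod 41); (3|41)=-1, (38|41)=-1; sign (−1)^0·-1^3·-1^1 = +1.
(a,b)_17: α=1, u≡5; β=2, v≡11 (mod 17); (5|17)=-1, (11|17)=-1; sign (−1)^0·-1^2·-1^1 = -1.
(a,b)_11: α=3, u≡10; β=5, v≡5 (mod 11); (10|11)=-1, (5|11)=+1; sign (−1)^1·-1^5·+1^3 = +1.
(a,b)_19: α=2, u≡16; β=3, v≡13 (mod 19); (16|19)=+1, (13|19)=-1; sign (−1)^0·+1^3·-1^2 = +1.
(a,b)_3: α=2, u≡1; β=4, v≡1 (mod 3); (1|3)=+1, (1|3)=+1; sign (−1)^0·+1^4·+1^2 = +1.
(a,b)_2: α=14, β=18; u≡7, v≡3 (mod 8); ε(u)ε(v)=1·1, αω(v)=14·1, βω(u)=18·0; sum ≡ 1  ⇒  -1.
(a,b)_7: α=-2, u≡1; β=-6, v≡6 (mod 7); (1|7)=+1, (6|7)=-1; sign (−1)^0·+1^-6·-1^-2 = +1.
|Ram(222343, -248501)| = 2, even; anisotropic at {2, 17}.

[2, 17]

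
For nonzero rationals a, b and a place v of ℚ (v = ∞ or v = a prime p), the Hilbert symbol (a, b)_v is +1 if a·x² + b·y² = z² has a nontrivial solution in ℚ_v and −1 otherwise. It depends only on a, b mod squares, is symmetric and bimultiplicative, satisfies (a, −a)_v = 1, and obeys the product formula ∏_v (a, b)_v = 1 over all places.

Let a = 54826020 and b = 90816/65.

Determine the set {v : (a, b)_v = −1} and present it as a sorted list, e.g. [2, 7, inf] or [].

[5, 11, 13, 17, 23, 41]

Mod squares: a ≡ 1522945, b ≡ 92235. Check v ∈ {∞, 2, 3, 5, 11, 13, 17, 19, 23, 41, 43}.
v=19: a=19^1·(≡12), b=19^0·(≡9) mod 19; (12|19)=-1, (9|19)=+1; (−1)^{1·0·9}·(-1)^0·(+1)^1 = +1.
v=17: a=17^1·(≡7), b=17^0·(≡5) mod 17; (7|17)=-1, (5|17)=-1; (−1)^{1·0·8}·(-1)^0·(-1)^1 = -1.
v=∞: 1522945 > 0 and 92235 > 0  ⇒  (a,b)_∞ = +1.
v=43: a=43^0·(≡31), b=43^1·(≡10) mod 43; (31|43)=+1, (10|43)=+1; (−1)^{0·1·21}·(+1)^1·(+1)^0 = +1.
v=3: a=3^2·(≡1), b=3^1·(≡1) mod 3; (1|3)=+1, (1|3)=+1; (−1)^{2·1·1}·(+1)^1·(+1)^2 = +1.
v=5: a=5^1·(≡4), b=5^-1·(≡2) mod 5; (4|5)=+1, (2|5)=-1; (−1)^{1·-1·2}·(+1)^-1·(-1)^1 = -1.
v=2: v_2(a)=2, v_2(b)=6; units ≡ 1, 3 (mod 8); ε·ε+αω+βω = 0·1+2·1+6·0 ≡ 0  ⇒  (a,b)_2 = +1.
v=11: a=11^0·(≡7), b=11^1·(≡5) mod 11; (7|11)=-1, (5|11)=+1; (−1)^{0·1·5}·(-1)^1·(+1)^0 = -1.
v=41: a=41^1·(≡5), b=41^0·(≡12) mod 41; (5|41)=+1, (12|41)=-1; (−1)^{1·0·20}·(+1)^0·(-1)^1 = -1.
v=13: a=13^0·(≡2), b=13^-1·(≡10) mod 13; (2|13)=-1, (10|13)=+1; (−1)^{0·-1·6}·(-1)^-1·(+1)^0 = -1.
v=23: a=23^1·(≡20), b=23^0·(≡20) mod 23; (20|23)=-1, (20|23)=-1; (−1)^{1·0·11}·(-1)^0·(-1)^1 = -1.
Ram(1522945, 92235) = {5, 11, 13, 17, 23, 41}; no ℚ_5-point on the conic.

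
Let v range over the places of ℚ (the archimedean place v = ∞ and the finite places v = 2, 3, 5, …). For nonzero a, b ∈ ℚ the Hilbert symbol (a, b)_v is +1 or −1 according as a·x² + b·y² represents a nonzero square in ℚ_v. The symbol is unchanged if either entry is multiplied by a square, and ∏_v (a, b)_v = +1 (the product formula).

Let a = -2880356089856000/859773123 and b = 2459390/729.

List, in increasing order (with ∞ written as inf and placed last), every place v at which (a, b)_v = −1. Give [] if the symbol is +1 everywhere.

Mod squares: a ≡ -6727155, b ≡ 8510. Check v ∈ {∞, 2, 3, 5, 7, 11, 17, 19, 23, 31, 37}.
v=17: a=17^1·(≡7), b=17^2·(≡12) mod 17; (7|17)=-1, (12|17)=-1; (−1)^{1·2·8}·(-1)^2·(-1)^1 = -1.
v=5: a=5^3·(≡4), b=5^1·(≡2) mod 5; (4|5)=+1, (2|5)=-1; (−1)^{3·1·2}·(+1)^1·(-1)^3 = -1.
v=23: a=23^1·(≡1), b=23^1·(≡16) mod 23; (1|23)=+1, (16|23)=+1; (−1)^{1·1·11}·(+1)^1·(+1)^1 = -1.
v=11: a=11^-2·(≡1), b=11^0·(≡7) mod 11; (1|11)=+1, (7|11)=-1; (−1)^{-2·0·5}·(+1)^0·(-1)^-2 = +1.
v=31: a=31^1·(≡17), b=31^0·(≡10) mod 31; (17|31)=-1, (10|31)=+1; (−1)^{1·0·15}·(-1)^0·(+1)^1 = +1.
v=3: a=3^-9·(≡1), b=3^-6·(≡2) mod 3; (1|3)=+1, (2|3)=-1; (−1)^{-9·-6·1}·(+1)^-6·(-1)^-9 = -1.
v=7: a=7^2·(≡3), b=7^0·(≡3) mod 7; (3|7)=-1, (3|7)=-1; (−1)^{2·0·3}·(-1)^0·(-1)^2 = +1.
v=2: v_2(a)=20, v_2(b)=1; units ≡ 5, 7 (mod 8); ε·ε+αω+βω = 0·1+20·0+1·1 ≡ 1  ⇒  (a,b)_2 = -1.
v=19: a=19^-2·(≡4), b=19^0·(≡7) mod 19; (4|19)=+1, (7|19)=+1; (−1)^{-2·0·9}·(+1)^0·(+1)^-2 = +1.
v=∞: -6727155 < 0 and 8510 > 0  ⇒  (a,b)_∞ = +1.
v=37: a=37^1·(≡36), b=37^1·(≡32) mod 37; (36|37)=+1, (32|37)=-1; (−1)^{1·1·18}·(+1)^1·(-1)^1 = -1.
Ram(-6727155, 8510) = {2, 3, 5, 17, 23, 37}; no ℚ_2-point on the conic.

[2, 3, 5, 17, 23, 37]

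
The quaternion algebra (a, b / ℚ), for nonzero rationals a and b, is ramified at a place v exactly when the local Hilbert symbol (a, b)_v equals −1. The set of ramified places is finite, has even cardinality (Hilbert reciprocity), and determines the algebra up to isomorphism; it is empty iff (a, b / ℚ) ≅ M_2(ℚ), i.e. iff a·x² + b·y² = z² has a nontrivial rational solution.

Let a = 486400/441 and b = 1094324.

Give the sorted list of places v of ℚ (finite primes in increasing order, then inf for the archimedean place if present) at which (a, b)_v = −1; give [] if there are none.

[7, 19]

(a, b) ≡ (19, 2261) mod (ℚ^×)²; places V = {2, 3, 5, 7, 11, 17, 19, ∞}.
(a,b)_7: α=-2, u≡6; β=1, v≡1 (mod 7); (6|7)=-1, (1|7)=+1; sign (−1)^0·-1^1·+1^-2 = -1.
(a,b)_11: α=0, u≡2; β=2, v≡2 (mod 11); (2|11)=-1, (2|11)=-1; sign (−1)^0·-1^2·-1^0 = +1.
(a,b)_17: α=0, u≡4; β=1, v≡10 (mod 17); (4|17)=+1, (10|17)=-1; sign (−1)^0·+1^1·-1^0 = +1.
(a,b)_5: α=2, u≡1; β=0, v≡4 (mod 5); (1|5)=+1, (4|5)=+1; sign (−1)^0·+1^0·+1^2 = +1.
(a,b)_19: α=1, u≡16; β=1, v≡7 (mod 19); (16|19)=+1, (7|19)=+1; sign (−1)^1·+1^1·+1^1 = -1.
(a,b)_2: α=10, β=2; u≡3, v≡5 (mod 8); ε(u)ε(v)=1·0, αω(v)=10·1, βω(u)=2·1; sum ≡ 0  ⇒  +1.
(a,b)_∞: sgn(19)=+, sgn(2261)=+, so +1.
(a,b)_3: α=-2, u≡1; β=0, v≡2 (mod 3); (1|3)=+1, (2|3)=-1; sign (−1)^0·+1^0·-1^-2 = +1.
|Ram(19, 2261)| = 2, even; anisotropic at {7, 19}.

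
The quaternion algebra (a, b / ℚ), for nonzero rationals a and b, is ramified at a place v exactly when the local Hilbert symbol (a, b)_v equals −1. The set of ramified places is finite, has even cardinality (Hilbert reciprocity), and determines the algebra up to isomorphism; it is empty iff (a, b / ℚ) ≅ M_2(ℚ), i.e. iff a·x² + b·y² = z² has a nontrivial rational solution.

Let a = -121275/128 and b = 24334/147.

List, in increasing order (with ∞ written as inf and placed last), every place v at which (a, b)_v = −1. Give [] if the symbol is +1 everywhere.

(a, b) ≡ (-22, 138) mod (ℚ^×)²; places V = {2, 3, 5, 7, 11, 23, ∞}.
(a,b)_3: α=2, u≡2; β=-1, v≡1 (mod 3); (2|3)=-1, (1|3)=+1; sign (−1)^0·-1^-1·+1^2 = -1.
(a,b)_2: α=-7, β=1; u≡5, v≡5 (mod 8); ε(u)ε(v)=0·0, αω(v)=-7·1, βω(u)=1·1; sum ≡ 0  ⇒  +1.
(a,b)_23: α=0, u≡18; β=3, v≡13 (mod 23); (18|23)=+1, (13|23)=+1; sign (−1)^0·+1^3·+1^0 = +1.
(a,b)_5: α=2, u≡3; β=0, v≡2 (mod 5); (3|5)=-1, (2|5)=-1; sign (−1)^0·-1^0·-1^2 = +1.
(a,b)_7: α=2, u≡5; β=-2, v≡3 (mod 7); (5|7)=-1, (3|7)=-1; sign (−1)^0·-1^-2·-1^2 = +1.
(a,b)_∞: sgn(-22)=−, sgn(138)=+, so +1.
(a,b)_11: α=1, u≡9; β=0, v≡6 (mod 11); (9|11)=+1, (6|11)=-1; sign (−1)^0·+1^0·-1^1 = -1.
Ram(-22, 138) = {3, 11}; no ℚ_3-point on the conic.

[3, 11]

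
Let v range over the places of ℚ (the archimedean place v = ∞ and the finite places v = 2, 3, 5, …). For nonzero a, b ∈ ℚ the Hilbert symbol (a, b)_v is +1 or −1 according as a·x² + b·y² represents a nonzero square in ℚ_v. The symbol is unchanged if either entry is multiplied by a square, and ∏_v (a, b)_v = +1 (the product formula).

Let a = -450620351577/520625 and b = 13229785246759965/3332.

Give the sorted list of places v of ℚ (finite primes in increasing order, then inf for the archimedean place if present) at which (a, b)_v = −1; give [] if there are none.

[13, 17, 29, 43]

Mod squares: a ≡ -18241, b ≡ 64800149245. Check v ∈ {∞, 2, 3, 5, 7, 11, 13, 17, 23, 29, 31, 37, 41, 43}.
v=43: a=43^0·(≡27), b=43^1·(≡34) mod 43; (27|43)=-1, (34|43)=-1; (−1)^{0·1·21}·(-1)^1·(-1)^0 = -1.
v=17: a=17^-1·(≡1), b=17^-1·(≡3) mod 17; (1|17)=+1, (3|17)=-1; (−1)^{-1·-1·8}·(+1)^-1·(-1)^-1 = -1.
v=∞: -18241 < 0 and 64800149245 > 0  ⇒  (a,b)_∞ = +1.
v=2: v_2(a)=0, v_2(b)=-2; units ≡ 7, 5 (mod 8); ε·ε+αω+βω = 1·0+0·1+-2·0 ≡ 0  ⇒  (a,b)_2 = +1.
v=13: a=13^0·(≡7), b=13^1·(≡10) mod 13; (7|13)=-1, (10|13)=+1; (−1)^{0·1·6}·(-1)^1·(+1)^0 = -1.
v=23: a=23^2·(≡19), b=23^2·(≡2) mod 23; (19|23)=-1, (2|23)=+1; (−1)^{2·2·11}·(-1)^2·(+1)^2 = +1.
v=31: a=31^0·(≡10), b=31^1·(≡12) mod 31; (10|31)=+1, (12|31)=-1; (−1)^{0·1·15}·(+1)^1·(-1)^0 = +1.
v=29: a=29^1·(≡28), b=29^1·(≡14) mod 29; (28|29)=+1, (14|29)=-1; (−1)^{1·1·14}·(+1)^1·(-1)^1 = -1.
v=5: a=5^-4·(≡1), b=5^1·(≡4) mod 5; (1|5)=+1, (4|5)=+1; (−1)^{-4·1·2}·(+1)^1·(+1)^-4 = +1.
v=7: a=7^-2·(≡4), b=7^-2·(≡6) mod 7; (4|7)=+1, (6|7)=-1; (−1)^{-2·-2·3}·(+1)^-2·(-1)^-2 = +1.
v=11: a=11^2·(≡6), b=11^0·(≡7) mod 11; (6|11)=-1, (7|11)=-1; (−1)^{2·0·5}·(-1)^0·(-1)^2 = +1.
v=3: a=3^8·(≡2), b=3^8·(≡1) mod 3; (2|3)=-1, (1|3)=+1; (−1)^{8·8·1}·(-1)^8·(+1)^8 = +1.
v=41: a=41^0·(≡33), b=41^1·(≡3) mod 41; (33|41)=+1, (3|41)=-1; (−1)^{0·1·20}·(+1)^1·(-1)^0 = +1.
v=37: a=37^1·(≡11), b=37^1·(≡27) mod 37; (11|37)=+1, (27|37)=+1; (−1)^{1·1·18}·(+1)^1·(+1)^1 = +1.
|Ram(-18241, 64800149245)| = 4, even; anisotropic at {13, 17, 29, 43}.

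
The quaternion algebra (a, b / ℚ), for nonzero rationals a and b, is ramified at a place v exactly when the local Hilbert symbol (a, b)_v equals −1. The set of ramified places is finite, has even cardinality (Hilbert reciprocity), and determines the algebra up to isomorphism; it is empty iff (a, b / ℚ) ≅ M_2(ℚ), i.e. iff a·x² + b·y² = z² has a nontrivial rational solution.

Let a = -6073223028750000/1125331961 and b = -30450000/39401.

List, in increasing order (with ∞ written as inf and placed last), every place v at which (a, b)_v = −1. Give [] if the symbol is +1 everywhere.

(a, b) ≡ (-17835, -124845) mod (ℚ^×)²; places V = {2, 3, 5, 7, 13, 29, 31, 41, 47, 53, ∞}.
(a,b)_7: α=0, u≡2; β=1, v≡2 (mod 7); (2|7)=+1, (2|7)=+1; sign (−1)^0·+1^1·+1^0 = +1.
(a,b)_47: α=2, u≡42; β=0, v≡24 (mod 47); (42|47)=+1, (24|47)=+1; sign (−1)^0·+1^0·+1^2 = +1.
(a,b)_2: α=4, β=4; u≡5, v≡3 (mod 8); ε(u)ε(v)=0·1, αω(v)=4·1, βω(u)=4·1; sum ≡ 0  ⇒  +1.
(a,b)_5: α=7, u≡2; β=5, v≡1 (mod 5); (2|5)=-1, (1|5)=+1; sign (−1)^0·-1^5·+1^7 = -1.
(a,b)_31: α=-2, u≡13; β=-2, v≡6 (mod 31); (13|31)=-1, (6|31)=-1; sign (−1)^0·-1^-2·-1^-2 = +1.
(a,b)_53: α=2, u≡26; β=0, v≡33 (mod 53); (26|53)=-1, (33|53)=-1; sign (−1)^0·-1^0·-1^2 = +1.
(a,b)_3: α=3, u≡1; β=1, v≡1 (mod 3); (1|3)=+1, (1|3)=+1; sign (−1)^1·+1^1·+1^3 = -1.
(a,b)_29: α=1, u≡16; β=1, v≡20 (mod 29); (16|29)=+1, (20|29)=+1; sign (−1)^0·+1^1·+1^1 = +1.
(a,b)_41: α=-1, u≡39; β=-1, v≡7 (mod 41); (39|41)=+1, (7|41)=-1; sign (−1)^0·+1^-1·-1^-1 = -1.
(a,b)_13: α=-4, u≡3; β=0, v≡11 (mod 13); (3|13)=+1, (11|13)=-1; sign (−1)^0·+1^0·-1^-4 = +1.
(a,b)_∞: sgn(-17835)=−, sgn(-124845)=−, so -1.
(-17835, -124845 / ℚ) ramifies at {3, 5, 41, ∞}: a division algebra.

[3, 5, 41, inf]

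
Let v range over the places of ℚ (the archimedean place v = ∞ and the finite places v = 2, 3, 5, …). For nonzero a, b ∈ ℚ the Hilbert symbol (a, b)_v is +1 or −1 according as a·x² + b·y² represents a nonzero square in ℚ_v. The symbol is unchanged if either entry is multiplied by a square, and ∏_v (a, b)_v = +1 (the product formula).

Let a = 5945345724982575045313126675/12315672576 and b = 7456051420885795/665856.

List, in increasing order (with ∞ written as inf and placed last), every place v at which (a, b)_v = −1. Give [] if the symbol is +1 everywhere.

[2, 5]

Mod squares: a ≡ 667, b ≡ 13195. Check v ∈ {∞, 2, 3, 5, 7, 13, 17, 23, 29, 43}.
v=∞: 667 > 0 and 13195 > 0  ⇒  (a,b)_∞ = +1.
v=7: a=7^8·(≡4), b=7^5·(≡2) mod 7; (4|7)=+1, (2|7)=+1; (−1)^{8·5·3}·(+1)^5·(+1)^8 = +1.
v=2: v_2(a)=-14, v_2(b)=-8; units ≡ 3, 3 (mod 8); ε·ε+αω+βω = 1·1+-14·1+-8·1 ≡ 1  ⇒  (a,b)_2 = -1.
v=17: a=17^-4·(≡13), b=17^-2·(≡3) mod 17; (13|17)=+1, (3|17)=-1; (−1)^{-4·-2·8}·(+1)^-2·(-1)^-4 = +1.
v=43: a=43^2·(≡42), b=43^0·(≡29) mod 43; (42|43)=-1, (29|43)=-1; (−1)^{2·0·21}·(-1)^0·(-1)^2 = +1.
v=13: a=13^2·(≡12), b=13^1·(≡1) mod 13; (12|13)=+1, (1|13)=+1; (−1)^{2·1·6}·(+1)^1·(+1)^2 = +1.
v=29: a=29^5·(≡22), b=29^3·(≡24) mod 29; (22|29)=+1, (24|29)=+1; (−1)^{5·3·14}·(+1)^3·(+1)^5 = +1.
v=3: a=3^-2·(≡1), b=3^-2·(≡1) mod 3; (1|3)=+1, (1|3)=+1; (−1)^{-2·-2·1}·(+1)^-2·(+1)^-2 = +1.
v=23: a=23^5·(≡6), b=23^4·(≡13) mod 23; (6|23)=+1, (13|23)=+1; (−1)^{5·4·11}·(+1)^4·(+1)^5 = +1.
v=5: a=5^2·(≡2), b=5^1·(≡4) mod 5; (2|5)=-1, (4|5)=+1; (−1)^{2·1·2}·(-1)^1·(+1)^2 = -1.
|Ram(667, 13195)| = 2, even; anisotropic at {2, 5}.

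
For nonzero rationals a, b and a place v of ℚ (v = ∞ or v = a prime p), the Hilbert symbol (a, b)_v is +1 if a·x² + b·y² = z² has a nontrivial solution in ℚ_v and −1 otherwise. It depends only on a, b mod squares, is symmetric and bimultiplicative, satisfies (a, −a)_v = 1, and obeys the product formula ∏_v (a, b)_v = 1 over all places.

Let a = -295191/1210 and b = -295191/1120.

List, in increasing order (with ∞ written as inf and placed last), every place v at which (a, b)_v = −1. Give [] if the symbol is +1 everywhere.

[3, 5, 13, inf]

(a, b) ≡ (-390, -2730) mod (ℚ^×)²; places V = {2, 3, 5, 7, 11, 13, 29, ∞}.
(a,b)_13: α=1, u≡4; β=1, v≡2 (mod 13); (4|13)=+1, (2|13)=-1; sign (−1)^0·+1^1·-1^1 = -1.
(a,b)_29: α=2, u≡4; β=2, v≡24 (mod 29); (4|29)=+1, (24|29)=+1; sign (−1)^0·+1^2·+1^2 = +1.
(a,b)_2: α=-1, β=-5; u≡5, v≡3 (mod 8); ε(u)ε(v)=0·1, αω(v)=-1·1, βω(u)=-5·1; sum ≡ 0  ⇒  +1.
(a,b)_∞: sgn(-390)=−, sgn(-2730)=−, so -1.
(a,b)_7: α=0, u≡1; β=-1, v≡1 (mod 7); (1|7)=+1, (1|7)=+1; sign (−1)^0·+1^-1·+1^0 = +1.
(a,b)_3: α=3, u≡2; β=3, v≡2 (mod 3); (2|3)=-1, (2|3)=-1; sign (−1)^1·-1^3·-1^3 = -1.
(a,b)_5: α=-1, u≡2; β=-1, v≡1 (mod 5); (2|5)=-1, (1|5)=+1; sign (−1)^0·-1^-1·+1^-1 = -1.
(a,b)_11: α=-2, u≡6; β=0, v≡3 (mod 11); (6|11)=-1, (3|11)=+1; sign (−1)^0·-1^0·+1^-2 = +1.
Ram(-390, -2730) = {3, 5, 13, ∞}; no ℚ_3-point on the conic.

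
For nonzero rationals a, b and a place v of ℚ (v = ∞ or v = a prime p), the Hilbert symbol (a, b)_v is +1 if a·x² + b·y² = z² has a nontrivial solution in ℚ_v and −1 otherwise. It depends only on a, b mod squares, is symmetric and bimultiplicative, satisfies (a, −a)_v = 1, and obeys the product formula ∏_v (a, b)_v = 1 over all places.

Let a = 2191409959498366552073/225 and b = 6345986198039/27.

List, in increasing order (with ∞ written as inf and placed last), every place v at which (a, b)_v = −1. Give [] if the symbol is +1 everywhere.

[3, 47]

Mod squares: a ≡ 18377, b ≡ 56373. Check v ∈ {∞, 2, 3, 5, 17, 19, 23, 43, 47}.
v=19: a=19^2·(≡4), b=19^1·(≡2) mod 19; (4|19)=+1, (2|19)=-1; (−1)^{2·1·9}·(+1)^1·(-1)^2 = +1.
v=2: v_2(a)=0, v_2(b)=0; units ≡ 1, 5 (mod 8); ε·ε+αω+βω = 0·0+0·1+0·0 ≡ 0  ⇒  (a,b)_2 = +1.
v=∞: 18377 > 0 and 56373 > 0  ⇒  (a,b)_∞ = +1.
v=47: a=47^3·(≡40), b=47^2·(≡19) mod 47; (40|47)=-1, (19|47)=-1; (−1)^{3·2·23}·(-1)^2·(-1)^3 = -1.
v=17: a=17^3·(≡7), b=17^2·(≡9) mod 17; (7|17)=-1, (9|17)=+1; (−1)^{3·2·8}·(-1)^2·(+1)^3 = +1.
v=43: a=43^2·(≡41), b=43^1·(≡17) mod 43; (41|43)=+1, (17|43)=+1; (−1)^{2·1·21}·(+1)^1·(+1)^2 = +1.
v=5: a=5^-2·(≡2), b=5^0·(≡2) mod 5; (2|5)=-1, (2|5)=-1; (−1)^{-2·0·2}·(-1)^0·(-1)^-2 = +1.
v=3: a=3^-2·(≡2), b=3^-3·(≡2) mod 3; (2|3)=-1, (2|3)=-1; (−1)^{-2·-3·1}·(-1)^-3·(-1)^-2 = -1.
v=23: a=23^5·(≡20), b=23^3·(≡16) mod 23; (20|23)=-1, (16|23)=+1; (−1)^{5·3·11}·(-1)^3·(+1)^5 = +1.
(18377, 56373 / ℚ) ramifies at {3, 47}: a division algebra.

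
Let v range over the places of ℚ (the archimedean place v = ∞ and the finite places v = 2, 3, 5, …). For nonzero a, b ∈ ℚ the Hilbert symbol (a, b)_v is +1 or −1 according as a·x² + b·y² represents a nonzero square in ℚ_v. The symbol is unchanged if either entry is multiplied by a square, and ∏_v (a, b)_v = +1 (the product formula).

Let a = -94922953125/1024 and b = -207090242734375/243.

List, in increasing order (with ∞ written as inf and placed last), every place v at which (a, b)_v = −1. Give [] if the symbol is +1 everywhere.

[2, 7, 13, inf]

(a, b) ≡ (-429, -23205) mod (ℚ^×)²; places V = {2, 3, 5, 7, 11, 13, 17, ∞}.
(a,b)_7: α=2, u≡5; β=3, v≡5 (mod 7); (5|7)=-1, (5|7)=-1; sign (−1)^0·-1^3·-1^2 = -1.
(a,b)_11: α=1, u≡1; β=2, v≡4 (mod 11); (1|11)=+1, (4|11)=+1; sign (−1)^0·+1^2·+1^1 = +1.
(a,b)_∞: sgn(-429)=−, sgn(-23205)=−, so -1.
(a,b)_13: α=1, u≡8; β=1, v≡12 (mod 13); (8|13)=-1, (12|13)=+1; sign (−1)^0·-1^1·+1^1 = -1.
(a,b)_17: α=2, u≡4; β=3, v≡14 (mod 17); (4|17)=+1, (14|17)=-1; sign (−1)^0·+1^3·-1^2 = +1.
(a,b)_3: α=1, u≡1; β=-5, v≡2 (mod 3); (1|3)=+1, (2|3)=-1; sign (−1)^1·+1^-5·-1^1 = +1.
(a,b)_2: α=-10, β=0; u≡3, v≡3 (mod 8); ε(u)ε(v)=1·1, αω(v)=-10·1, βω(u)=0·1; sum ≡ 1  ⇒  -1.
(a,b)_5: α=6, u≡4; β=7, v≡1 (mod 5); (4|5)=+1, (1|5)=+1; sign (−1)^0·+1^7·+1^6 = +1.
|Ram(-429, -23205)| = 4, even; anisotropic at {2, 7, 13, ∞}.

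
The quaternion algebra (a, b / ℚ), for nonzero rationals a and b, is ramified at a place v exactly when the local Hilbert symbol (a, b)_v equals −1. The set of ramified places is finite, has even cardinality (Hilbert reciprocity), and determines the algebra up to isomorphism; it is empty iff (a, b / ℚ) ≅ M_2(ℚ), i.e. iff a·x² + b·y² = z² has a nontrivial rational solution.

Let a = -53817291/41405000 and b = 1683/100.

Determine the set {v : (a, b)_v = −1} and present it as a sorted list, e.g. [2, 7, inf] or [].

[2, 11]

Mod squares: a ≡ -38, b ≡ 187. Check v ∈ {∞, 2, 3, 5, 7, 11, 13, 17, 19}.
v=7: a=7^-2·(≡2), b=7^0·(≡5) mod 7; (2|7)=+1, (5|7)=-1; (−1)^{-2·0·3}·(+1)^0·(-1)^-2 = +1.
v=5: a=5^-4·(≡3), b=5^-2·(≡2) mod 5; (3|5)=-1, (2|5)=-1; (−1)^{-4·-2·2}·(-1)^-2·(-1)^-4 = +1.
v=∞: -38 < 0 and 187 > 0  ⇒  (a,b)_∞ = +1.
v=19: a=19^1·(≡5), b=19^0·(≡6) mod 19; (5|19)=+1, (6|19)=+1; (−1)^{1·0·9}·(+1)^0·(+1)^1 = +1.
v=11: a=11^2·(≡8), b=11^1·(≡10) mod 11; (8|11)=-1, (10|11)=-1; (−1)^{2·1·5}·(-1)^1·(-1)^2 = -1.
v=3: a=3^4·(≡1), b=3^2·(≡1) mod 3; (1|3)=+1, (1|3)=+1; (−1)^{4·2·1}·(+1)^2·(+1)^4 = +1.
v=13: a=13^-2·(≡9), b=13^0·(≡5) mod 13; (9|13)=+1, (5|13)=-1; (−1)^{-2·0·6}·(+1)^0·(-1)^-2 = +1.
v=17: a=17^2·(≡4), b=17^1·(≡10) mod 17; (4|17)=+1, (10|17)=-1; (−1)^{2·1·8}·(+1)^1·(-1)^2 = +1.
v=2: v_2(a)=-3, v_2(b)=-2; units ≡ 5, 3 (mod 8); ε·ε+αω+βω = 0·1+-3·1+-2·1 ≡ 1  ⇒  (a,b)_2 = -1.
Ram(-38, 187) = {2, 11}; no ℚ_2-point on the conic.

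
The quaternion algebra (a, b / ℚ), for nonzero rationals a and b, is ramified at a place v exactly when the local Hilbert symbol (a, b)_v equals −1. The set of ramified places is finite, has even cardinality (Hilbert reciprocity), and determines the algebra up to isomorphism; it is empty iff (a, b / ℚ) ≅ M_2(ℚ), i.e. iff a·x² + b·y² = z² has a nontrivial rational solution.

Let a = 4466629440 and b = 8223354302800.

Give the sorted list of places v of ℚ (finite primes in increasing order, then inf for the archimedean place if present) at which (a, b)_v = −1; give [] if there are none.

[5, 7, 13, 19]

(a, b) ≡ (45885, 13) mod (ℚ^×)²; places V = {2, 3, 5, 7, 13, 19, 23, ∞}.
(a,b)_7: α=1, u≡6; β=2, v≡5 (mod 7); (6|7)=-1, (5|7)=-1; sign (−1)^0·-1^2·-1^1 = -1.
(a,b)_∞: sgn(45885)=+, sgn(13)=+, so +1.
(a,b)_13: α=2, u≡6; β=3, v≡4 (mod 13); (6|13)=-1, (4|13)=+1; sign (−1)^0·-1^3·+1^2 = -1.
(a,b)_2: α=6, β=4; u≡5, v≡5 (mod 8); ε(u)ε(v)=0·0, αω(v)=6·1, βω(u)=4·1; sum ≡ 0  ⇒  +1.
(a,b)_5: α=1, u≡3; β=2, v≡2 (mod 5); (3|5)=-1, (2|5)=-1; sign (−1)^0·-1^2·-1^1 = -1.
(a,b)_19: α=1, u≡14; β=2, v≡3 (mod 19); (14|19)=-1, (3|19)=-1; sign (−1)^0·-1^2·-1^1 = -1.
(a,b)_23: α=1, u≡21; β=2, v≡9 (mod 23); (21|23)=-1, (9|23)=+1; sign (−1)^0·-1^2·+1^1 = +1.
(a,b)_3: α=3, u≡1; β=0, v≡1 (mod 3); (1|3)=+1, (1|3)=+1; sign (−1)^0·+1^0·+1^3 = +1.
|Ram(45885, 13)| = 4, even; anisotropic at {5, 7, 13, 19}.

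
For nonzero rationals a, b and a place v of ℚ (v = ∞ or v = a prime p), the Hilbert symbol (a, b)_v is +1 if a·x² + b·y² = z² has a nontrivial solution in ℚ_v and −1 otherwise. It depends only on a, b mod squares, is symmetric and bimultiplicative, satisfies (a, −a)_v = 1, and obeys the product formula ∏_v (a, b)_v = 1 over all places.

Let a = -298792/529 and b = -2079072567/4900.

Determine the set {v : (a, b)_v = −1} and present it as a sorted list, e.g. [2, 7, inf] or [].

[17, inf]

(a, b) ≡ (-442, -143) mod (ℚ^×)²; places V = {2, 3, 5, 7, 11, 13, 17, 23, 31, 41, ∞}.
(a,b)_31: α=0, u≡24; β=2, v≡6 (mod 31); (24|31)=-1, (6|31)=-1; sign (−1)^0·-1^2·-1^0 = +1.
(a,b)_13: α=3, u≡8; β=1, v≡7 (mod 13); (8|13)=-1, (7|13)=-1; sign (−1)^0·-1^1·-1^3 = +1.
(a,b)_11: α=0, u≡1; β=1, v≡9 (mod 11); (1|11)=+1, (9|11)=+1; sign (−1)^0·+1^1·+1^0 = +1.
(a,b)_23: α=-2, u≡1; β=0, v≡13 (mod 23); (1|23)=+1, (13|23)=+1; sign (−1)^0·+1^0·+1^-2 = +1.
(a,b)_2: α=3, β=-2; u≡3, v≡1 (mod 8); ε(u)ε(v)=1·0, αω(v)=3·0, βω(u)=-2·1; sum ≡ 0  ⇒  +1.
(a,b)_5: α=0, u≡2; β=-2, v≡3 (mod 5); (2|5)=-1, (3|5)=-1; sign (−1)^0·-1^-2·-1^0 = +1.
(a,b)_∞: sgn(-442)=−, sgn(-143)=−, so -1.
(a,b)_17: α=1, u≡1; β=0, v≡3 (mod 17); (1|17)=+1, (3|17)=-1; sign (−1)^0·+1^0·-1^1 = -1.
(a,b)_3: α=0, u≡2; β=2, v≡1 (mod 3); (2|3)=-1, (1|3)=+1; sign (−1)^0·-1^2·+1^0 = +1.
(a,b)_7: α=0, u≡6; β=-2, v≡1 (mod 7); (6|7)=-1, (1|7)=+1; sign (−1)^0·-1^-2·+1^0 = +1.
(a,b)_41: α=0, u≡37; β=2, v≡39 (mod 41); (37|41)=+1, (39|41)=+1; sign (−1)^0·+1^2·+1^0 = +1.
Ram(-442, -143) = {17, ∞}; no ℚ_17-point on the conic.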